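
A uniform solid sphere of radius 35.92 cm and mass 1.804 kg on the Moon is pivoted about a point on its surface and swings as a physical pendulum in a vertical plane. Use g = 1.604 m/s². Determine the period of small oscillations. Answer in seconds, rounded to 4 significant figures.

I_cm = (2/5)mr² = 0.093104 kg·m². The pivot is at distance d = 0.3592 m from the centre of mass.
By the parallel-axis theorem, I = I_cm + md² = 0.093104 + 0.23276 = 0.32586 kg·m².
T = 2π√(I/(mgd)) = 2π√(0.32586/(1.804 × 1.604 × 0.3592)) = 3.518 s.

3.518 s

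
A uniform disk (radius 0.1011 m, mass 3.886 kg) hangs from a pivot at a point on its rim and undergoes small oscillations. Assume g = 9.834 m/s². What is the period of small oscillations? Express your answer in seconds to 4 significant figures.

I_cm = ½mr² = 0.019860 kg·m². The pivot is at distance d = 0.1011 m from the centre of mass.
By the parallel-axis theorem, I = I_cm + md² = 0.019860 + 0.039720 = 0.059579 kg·m².
T = 2π√(I/(mgd)) = 2π√(0.059579/(3.886 × 9.834 × 0.1011)) = 0.7803 s.

0.7803 s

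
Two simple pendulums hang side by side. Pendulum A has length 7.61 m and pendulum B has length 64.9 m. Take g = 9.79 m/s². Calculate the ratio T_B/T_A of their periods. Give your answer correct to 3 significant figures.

T ∝ √L, so T_B/T_A = √(L_B/L_A) = √(64.9/7.61) = 2.92.

2.92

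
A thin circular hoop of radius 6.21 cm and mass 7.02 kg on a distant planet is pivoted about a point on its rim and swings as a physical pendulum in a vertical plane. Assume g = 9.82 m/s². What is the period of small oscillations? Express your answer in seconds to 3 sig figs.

0.707 s

I_cm = mr² = 0.02707 kg·m². The pivot is at distance d = 0.0621 m from the centre of mass.
By the parallel-axis theorem, I = I_cm + md² = 0.02707 + 0.02707 = 0.05414 kg·m².
T = 2π√(I/(mgd)) = 2π√(0.05414/(7.02 × 9.82 × 0.0621)) = 0.707 s.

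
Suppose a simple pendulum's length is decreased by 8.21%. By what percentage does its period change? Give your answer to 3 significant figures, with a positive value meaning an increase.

T ∝ √L, so T'/T = √(0.9179) = 0.9581.
Percentage change in T = (0.9581 − 1) × 100% = -4.19%.

-4.19%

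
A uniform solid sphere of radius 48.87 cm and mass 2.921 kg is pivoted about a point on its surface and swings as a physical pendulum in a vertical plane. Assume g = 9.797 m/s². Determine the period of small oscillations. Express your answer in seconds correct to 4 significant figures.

1.660 s

I_cm = (2/5)mr² = 0.27905 kg·m². The pivot is at distance d = 0.4887 m from the centre of mass.
By the parallel-axis theorem, I = I_cm + md² = 0.27905 + 0.69762 = 0.97666 kg·m².
T = 2π√(I/(mgd)) = 2π√(0.97666/(2.921 × 9.797 × 0.4887)) = 1.660 s.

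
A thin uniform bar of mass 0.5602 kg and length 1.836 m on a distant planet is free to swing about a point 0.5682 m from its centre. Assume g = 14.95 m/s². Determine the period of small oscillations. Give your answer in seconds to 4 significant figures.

1.675 s

For a physical pendulum T = 2π√(I/(mgd)), with d = 0.56820 m from pivot to centre of mass.
I_cm = mL²/12 = 0.5602 × 1.836²/12 = 0.15736 kg·m²; I = I_cm + md² = 0.15736 + 0.5602 × 0.56820² = 0.33823 kg·m².
T = 2π√(0.33823/(0.5602 × 14.95 × 0.56820)) = 1.675 s.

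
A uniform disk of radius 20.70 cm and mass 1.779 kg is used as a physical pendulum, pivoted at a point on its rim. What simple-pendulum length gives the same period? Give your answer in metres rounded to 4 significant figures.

0.3105 m

The equivalent simple-pendulum length is L_eq = I/(md), where I is about the pivot and d = 0.20700 m.
I_cm = ½mR² = 0.038114 kg·m², so I = I_cm + md² = 0.038114 + 0.076228 = 0.11434 kg·m².
L_eq = 0.11434/(1.779 × 0.20700) = 0.3105 m.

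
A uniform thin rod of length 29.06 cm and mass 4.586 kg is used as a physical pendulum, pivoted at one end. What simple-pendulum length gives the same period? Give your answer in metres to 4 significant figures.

0.1937 m

The equivalent simple-pendulum length is L_eq = I/(md), where I is about the pivot and d = 0.14530 m.
I_cm = (1/12)mL² = 0.032273 kg·m², so I = I_cm + md² = 0.032273 + 0.096820 = 0.12909 kg·m².
L_eq = 0.12909/(4.586 × 0.14530) = 0.1937 m.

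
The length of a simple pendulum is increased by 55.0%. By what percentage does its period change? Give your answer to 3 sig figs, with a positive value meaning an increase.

24.5%

T ∝ √L, so T'/T = √(1.550) = 1.245.
Percentage change in T = (1.245 − 1) × 100% = 24.5%.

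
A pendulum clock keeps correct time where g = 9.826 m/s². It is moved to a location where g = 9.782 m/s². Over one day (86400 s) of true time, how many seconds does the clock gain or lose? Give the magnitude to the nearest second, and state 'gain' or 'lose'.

The clock's period scales as T ∝ 1/√g, so T'/T = √(9.826/9.782) = 1.00225.
In 86400 s of true time the clock registers 86400/1.00225 = 86206.3 s, so it loses 194 s.

lose 194 s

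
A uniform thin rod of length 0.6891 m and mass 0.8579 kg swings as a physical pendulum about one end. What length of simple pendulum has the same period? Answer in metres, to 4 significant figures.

0.4594 m

The equivalent simple-pendulum length is L_eq = I/(md), where I is about the pivot and d = 0.34455 m.
I_cm = (1/12)mL² = 0.033948 kg·m², so I = I_cm + md² = 0.033948 + 0.10185 = 0.13579 kg·m².
L_eq = 0.13579/(0.8579 × 0.34455) = 0.4594 m.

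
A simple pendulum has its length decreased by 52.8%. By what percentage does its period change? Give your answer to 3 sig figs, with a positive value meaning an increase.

-31.3%

T ∝ √L, so T'/T = √(0.4720) = 0.6870.
Percentage change in T = (0.6870 − 1) × 100% = -31.3%.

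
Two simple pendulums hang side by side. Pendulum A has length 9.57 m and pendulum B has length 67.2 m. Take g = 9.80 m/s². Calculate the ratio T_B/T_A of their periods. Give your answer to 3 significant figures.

T ∝ √L, so T_B/T_A = √(L_B/L_A) = √(67.2/9.57) = 2.65.

2.65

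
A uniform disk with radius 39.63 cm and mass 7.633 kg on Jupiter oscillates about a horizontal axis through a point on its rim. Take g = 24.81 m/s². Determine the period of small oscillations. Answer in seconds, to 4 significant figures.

0.9726 s

I_cm = ½mr² = 0.59940 kg·m². The pivot is at distance d = 0.3963 m from the centre of mass.
By the parallel-axis theorem, I = I_cm + md² = 0.59940 + 1.1988 = 1.7982 kg·m².
T = 2π√(I/(mgd)) = 2π√(1.7982/(7.633 × 24.81 × 0.3963)) = 0.9726 s.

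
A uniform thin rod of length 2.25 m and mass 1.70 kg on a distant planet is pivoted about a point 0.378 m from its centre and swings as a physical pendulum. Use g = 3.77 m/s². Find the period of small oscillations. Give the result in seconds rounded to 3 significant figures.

3.96 s

For a physical pendulum T = 2π√(I/(mgd)), with d = 0.3780 m from pivot to centre of mass.
I_cm = mL²/12 = 1.70 × 2.25²/12 = 0.7172 kg·m²; I = I_cm + md² = 0.7172 + 1.70 × 0.3780² = 0.9601 kg·m².
T = 2π√(0.9601/(1.70 × 3.77 × 0.3780)) = 3.96 s.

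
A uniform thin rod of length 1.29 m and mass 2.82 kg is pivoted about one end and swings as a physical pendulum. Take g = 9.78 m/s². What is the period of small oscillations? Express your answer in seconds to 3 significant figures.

For a physical pendulum T = 2π√(I/(mgd)), with d = 0.6450 m from pivot to centre of mass.
I_cm = mL²/12 = 2.82 × 1.29²/12 = 0.3911 kg·m²; I = I_cm + md² = 0.3911 + 2.82 × 0.6450² = 1.564 kg·m².
T = 2π√(1.564/(2.82 × 9.78 × 0.6450)) = 1.86 s.

1.86 s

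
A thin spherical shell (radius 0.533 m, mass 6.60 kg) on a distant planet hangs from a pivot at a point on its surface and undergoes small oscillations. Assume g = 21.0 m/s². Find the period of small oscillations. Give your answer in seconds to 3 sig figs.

1.29 s

I_cm = (2/3)mr² = 1.250 kg·m². The pivot is at distance d = 0.533 m from the centre of mass.
By the parallel-axis theorem, I = I_cm + md² = 1.250 + 1.875 = 3.125 kg·m².
T = 2π√(I/(mgd)) = 2π√(3.125/(6.60 × 21.0 × 0.533)) = 1.29 s.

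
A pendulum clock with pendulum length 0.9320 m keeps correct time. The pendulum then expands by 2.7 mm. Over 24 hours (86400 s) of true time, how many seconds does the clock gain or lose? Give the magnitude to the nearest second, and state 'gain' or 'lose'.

T ∝ √L, so T'/T = √(0.93470/0.9320) = 1.00145.
In 86400 s of true time the clock registers 86400/1.00145 = 86275.1 s, so it loses 125 s.

lose 125 s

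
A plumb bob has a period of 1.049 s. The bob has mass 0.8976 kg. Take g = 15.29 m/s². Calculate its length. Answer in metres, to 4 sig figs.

0.4262 m

From T = 2π√(L/g), L = gT²/(4π²) = 15.29 × 1.0490²/(4π²) = 0.4262 m.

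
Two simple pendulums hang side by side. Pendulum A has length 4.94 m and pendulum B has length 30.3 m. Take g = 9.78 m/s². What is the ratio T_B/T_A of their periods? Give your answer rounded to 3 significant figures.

2.48

T ∝ √L, so T_B/T_A = √(L_B/L_A) = √(30.3/4.94) = 2.48.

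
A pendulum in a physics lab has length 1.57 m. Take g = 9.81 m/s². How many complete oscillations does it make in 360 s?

T = 2π√(L/g) = 2π√(1.57/9.81) = 2.514 s.
Number of complete oscillations = ⌊360/2.514⌋ = ⌊143.2⌋ = 143.

143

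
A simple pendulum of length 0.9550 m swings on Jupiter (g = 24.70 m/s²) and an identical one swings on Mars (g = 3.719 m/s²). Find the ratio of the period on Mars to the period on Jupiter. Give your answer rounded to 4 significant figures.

2.577

T ∝ 1/√g, so T₂/T₁ = √(g₁/g₂) = √(24.70/3.719) = 2.577.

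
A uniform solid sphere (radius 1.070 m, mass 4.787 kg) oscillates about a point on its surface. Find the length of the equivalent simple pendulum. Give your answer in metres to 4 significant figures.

The equivalent simple-pendulum length is L_eq = I/(md), where I is about the pivot and d = 1.0700 m.
I_cm = (2/5)mR² = 2.1923 kg·m², so I = I_cm + md² = 2.1923 + 5.4806 = 7.6729 kg·m².
L_eq = 7.6729/(4.787 × 1.0700) = 1.498 m.

1.498 m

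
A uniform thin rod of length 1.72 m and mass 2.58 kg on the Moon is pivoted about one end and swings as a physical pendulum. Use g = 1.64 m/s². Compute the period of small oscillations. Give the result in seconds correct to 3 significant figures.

5.25 s

For a physical pendulum T = 2π√(I/(mgd)), with d = 0.8600 m from pivot to centre of mass.
I_cm = mL²/12 = 2.58 × 1.72²/12 = 0.6361 kg·m²; I = I_cm + md² = 0.6361 + 2.58 × 0.8600² = 2.544 kg·m².
T = 2π√(2.544/(2.58 × 1.64 × 0.8600)) = 5.25 s.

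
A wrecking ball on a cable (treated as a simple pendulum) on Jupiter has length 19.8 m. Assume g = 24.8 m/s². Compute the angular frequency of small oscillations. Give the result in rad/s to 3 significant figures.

ω = √(g/L) = √(24.8/19.8) = 1.12 rad/s.

1.12 rad/s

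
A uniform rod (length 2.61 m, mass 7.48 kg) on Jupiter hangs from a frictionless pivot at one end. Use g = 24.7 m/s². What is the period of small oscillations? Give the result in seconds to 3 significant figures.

1.67 s

For a physical pendulum T = 2π√(I/(mgd)), with d = 1.305 m from pivot to centre of mass.
I_cm = mL²/12 = 7.48 × 2.61²/12 = 4.246 kg·m²; I = I_cm + md² = 4.246 + 7.48 × 1.305² = 16.98 kg·m².
T = 2π√(16.98/(7.48 × 24.7 × 1.305)) = 1.67 s.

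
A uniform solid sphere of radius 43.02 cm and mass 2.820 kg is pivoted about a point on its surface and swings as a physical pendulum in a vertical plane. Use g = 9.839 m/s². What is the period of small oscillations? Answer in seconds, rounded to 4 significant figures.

1.555 s

I_cm = (2/5)mr² = 0.20876 kg·m². The pivot is at distance d = 0.4302 m from the centre of mass.
By the parallel-axis theorem, I = I_cm + md² = 0.20876 + 0.52190 = 0.73066 kg·m².
T = 2π√(I/(mgd)) = 2π√(0.73066/(2.820 × 9.839 × 0.4302)) = 1.555 s.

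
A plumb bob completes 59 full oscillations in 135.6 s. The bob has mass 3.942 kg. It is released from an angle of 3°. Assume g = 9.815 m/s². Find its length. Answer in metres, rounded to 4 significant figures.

T = 135.6/59 = 2.2983 s.
From T = 2π√(L/g), L = gT²/(4π²) = 9.815 × 2.2983²/(4π²) = 1.313 m.

1.313 m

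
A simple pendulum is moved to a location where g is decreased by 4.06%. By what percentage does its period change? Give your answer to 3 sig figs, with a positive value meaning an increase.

2.09%

T ∝ 1/√g, so T'/T = 1/√(0.9594) = 1.021.
Percentage change in T = (1.021 − 1) × 100% = 2.09%.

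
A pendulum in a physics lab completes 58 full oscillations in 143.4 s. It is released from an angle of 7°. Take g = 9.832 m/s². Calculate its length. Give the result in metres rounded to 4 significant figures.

T = 143.4/58 = 2.4724 s.
From T = 2π√(L/g), L = gT²/(4π²) = 9.832 × 2.4724²/(4π²) = 1.522 m.

1.522 m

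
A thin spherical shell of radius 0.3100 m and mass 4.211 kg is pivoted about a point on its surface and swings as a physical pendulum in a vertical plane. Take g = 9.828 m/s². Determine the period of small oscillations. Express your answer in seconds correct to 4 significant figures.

1.441 s

I_cm = (2/3)mr² = 0.26978 kg·m². The pivot is at distance d = 0.3100 m from the centre of mass.
By the parallel-axis theorem, I = I_cm + md² = 0.26978 + 0.40468 = 0.67446 kg·m².
T = 2π√(I/(mgd)) = 2π√(0.67446/(4.211 × 9.828 × 0.3100)) = 1.441 s.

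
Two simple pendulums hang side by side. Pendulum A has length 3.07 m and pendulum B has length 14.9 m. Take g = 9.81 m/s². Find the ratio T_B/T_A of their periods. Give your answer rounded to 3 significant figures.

T ∝ √L, so T_B/T_A = √(L_B/L_A) = √(14.9/3.07) = 2.20.

2.20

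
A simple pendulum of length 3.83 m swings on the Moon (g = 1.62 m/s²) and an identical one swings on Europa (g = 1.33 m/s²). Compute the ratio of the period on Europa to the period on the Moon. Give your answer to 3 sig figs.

T ∝ 1/√g, so T₂/T₁ = √(g₁/g₂) = √(1.62/1.33) = 1.10.

1.10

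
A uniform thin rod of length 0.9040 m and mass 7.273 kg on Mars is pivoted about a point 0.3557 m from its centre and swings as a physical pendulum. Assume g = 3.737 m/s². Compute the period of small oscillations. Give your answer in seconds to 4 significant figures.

2.404 s

For a physical pendulum T = 2π√(I/(mgd)), with d = 0.35570 m from pivot to centre of mass.
I_cm = mL²/12 = 7.273 × 0.9040²/12 = 0.49530 kg·m²; I = I_cm + md² = 0.49530 + 7.273 × 0.35570² = 1.4155 kg·m².
T = 2π√(1.4155/(7.273 × 3.737 × 0.35570)) = 2.404 s.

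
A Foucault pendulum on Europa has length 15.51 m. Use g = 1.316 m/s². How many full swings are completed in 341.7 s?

T = 2π√(L/g) = 2π√(15.51/1.316) = 21.570 s.
Number of complete oscillations = ⌊341.7/21.570⌋ = ⌊15.841⌋ = 15.

15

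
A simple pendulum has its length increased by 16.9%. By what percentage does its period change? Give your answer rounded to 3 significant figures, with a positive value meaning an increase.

8.12%

T ∝ √L, so T'/T = √(1.169) = 1.081.
Percentage change in T = (1.081 − 1) × 100% = 8.12%.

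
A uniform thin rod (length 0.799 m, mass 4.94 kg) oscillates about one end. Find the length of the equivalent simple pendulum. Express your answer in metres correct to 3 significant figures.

0.533 m

The equivalent simple-pendulum length is L_eq = I/(md), where I is about the pivot and d = 0.3995 m.
I_cm = (1/12)mL² = 0.2628 kg·m², so I = I_cm + md² = 0.2628 + 0.7884 = 1.051 kg·m².
L_eq = 1.051/(4.94 × 0.3995) = 0.533 m.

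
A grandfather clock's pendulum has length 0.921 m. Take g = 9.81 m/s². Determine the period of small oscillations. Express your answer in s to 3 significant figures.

1.93 s

T = 2π√(L/g) = 2π√(0.921/9.81) = 2π × 0.3064 = 1.93 s.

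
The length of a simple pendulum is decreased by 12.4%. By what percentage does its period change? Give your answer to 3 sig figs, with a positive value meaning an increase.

-6.41%

T ∝ √L, so T'/T = √(0.8760) = 0.9359.
Percentage change in T = (0.9359 − 1) × 100% = -6.41%.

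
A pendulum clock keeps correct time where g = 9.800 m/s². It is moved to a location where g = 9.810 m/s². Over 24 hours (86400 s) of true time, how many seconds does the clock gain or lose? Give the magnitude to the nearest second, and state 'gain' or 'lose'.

gain 44 s

The clock's period scales as T ∝ 1/√g, so T'/T = √(9.800/9.810) = 0.999490.
In 86400 s of true time the clock registers 86400/0.999490 = 86444.1 s, so it gains 44 s.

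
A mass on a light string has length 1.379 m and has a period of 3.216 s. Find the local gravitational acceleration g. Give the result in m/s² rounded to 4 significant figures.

From T = 2π√(L/g), g = 4π²L/T² = 4π² × 1.379/3.2160² = 5.264 m/s².

5.264 m/s²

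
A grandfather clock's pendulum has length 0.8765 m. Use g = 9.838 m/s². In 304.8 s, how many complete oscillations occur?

162

T = 2π√(L/g) = 2π√(0.8765/9.838) = 1.8754 s.
Number of complete oscillations = ⌊304.8/1.8754⌋ = ⌊162.52⌋ = 162.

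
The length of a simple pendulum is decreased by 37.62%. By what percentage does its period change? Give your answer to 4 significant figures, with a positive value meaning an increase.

-21.02%

T ∝ √L, so T'/T = √(0.62380) = 0.78981.
Percentage change in T = (0.78981 − 1) × 100% = -21.02%.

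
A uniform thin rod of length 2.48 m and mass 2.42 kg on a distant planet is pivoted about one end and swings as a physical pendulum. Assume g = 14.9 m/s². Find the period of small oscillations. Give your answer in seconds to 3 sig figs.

2.09 s

For a physical pendulum T = 2π√(I/(mgd)), with d = 1.240 m from pivot to centre of mass.
I_cm = mL²/12 = 2.42 × 2.48²/12 = 1.240 kg·m²; I = I_cm + md² = 1.240 + 2.42 × 1.240² = 4.961 kg·m².
T = 2π√(4.961/(2.42 × 14.9 × 1.240)) = 2.09 s.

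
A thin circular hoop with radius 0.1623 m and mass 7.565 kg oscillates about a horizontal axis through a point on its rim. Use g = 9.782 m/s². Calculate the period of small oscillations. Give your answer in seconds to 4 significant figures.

I_cm = mr² = 0.19927 kg·m². The pivot is at distance d = 0.1623 m from the centre of mass.
By the parallel-axis theorem, I = I_cm + md² = 0.19927 + 0.19927 = 0.39854 kg·m².
T = 2π√(I/(mgd)) = 2π√(0.39854/(7.565 × 9.782 × 0.1623)) = 1.145 s.

1.145 s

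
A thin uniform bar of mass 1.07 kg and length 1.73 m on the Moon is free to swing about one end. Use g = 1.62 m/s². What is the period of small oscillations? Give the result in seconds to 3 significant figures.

For a physical pendulum T = 2π√(I/(mgd)), with d = 0.8650 m from pivot to centre of mass.
I_cm = mL²/12 = 1.07 × 1.73²/12 = 0.2669 kg·m²; I = I_cm + md² = 0.2669 + 1.07 × 0.8650² = 1.067 kg·m².
T = 2π√(1.067/(1.07 × 1.62 × 0.8650)) = 5.30 s.

5.30 s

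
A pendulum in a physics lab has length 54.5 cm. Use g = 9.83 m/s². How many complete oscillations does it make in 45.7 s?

T = 2π√(L/g) = 2π√(0.545/9.83) = 1.479 s.
Number of complete oscillations = ⌊45.7/1.479⌋ = ⌊30.89⌋ = 30.

30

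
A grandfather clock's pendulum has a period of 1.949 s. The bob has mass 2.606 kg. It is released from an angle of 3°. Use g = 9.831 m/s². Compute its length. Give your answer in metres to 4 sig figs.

0.9459 m

From T = 2π√(L/g), L = gT²/(4π²) = 9.831 × 1.9490²/(4π²) = 0.9459 m.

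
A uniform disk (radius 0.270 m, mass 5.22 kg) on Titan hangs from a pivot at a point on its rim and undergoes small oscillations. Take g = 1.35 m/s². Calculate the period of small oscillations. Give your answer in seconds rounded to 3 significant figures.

3.44 s

I_cm = ½mr² = 0.1903 kg·m². The pivot is at distance d = 0.270 m from the centre of mass.
By the parallel-axis theorem, I = I_cm + md² = 0.1903 + 0.3805 = 0.5708 kg·m².
T = 2π√(I/(mgd)) = 2π√(0.5708/(5.22 × 1.35 × 0.270)) = 3.44 s.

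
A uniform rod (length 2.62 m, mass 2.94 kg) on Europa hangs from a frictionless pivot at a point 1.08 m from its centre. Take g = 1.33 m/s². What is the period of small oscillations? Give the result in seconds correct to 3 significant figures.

6.91 s

For a physical pendulum T = 2π√(I/(mgd)), with d = 1.080 m from pivot to centre of mass.
I_cm = mL²/12 = 2.94 × 2.62²/12 = 1.682 kg·m²; I = I_cm + md² = 1.682 + 2.94 × 1.080² = 5.111 kg·m².
T = 2π√(5.111/(2.94 × 1.33 × 1.080)) = 6.91 s.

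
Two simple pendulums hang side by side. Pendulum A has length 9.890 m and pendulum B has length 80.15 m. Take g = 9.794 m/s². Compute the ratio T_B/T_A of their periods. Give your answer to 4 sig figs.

2.847

T ∝ √L, so T_B/T_A = √(L_B/L_A) = √(80.15/9.890) = 2.847.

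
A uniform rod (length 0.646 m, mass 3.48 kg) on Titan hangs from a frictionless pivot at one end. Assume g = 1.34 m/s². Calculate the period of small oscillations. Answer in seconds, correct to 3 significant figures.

For a physical pendulum T = 2π√(I/(mgd)), with d = 0.3230 m from pivot to centre of mass.
I_cm = mL²/12 = 3.48 × 0.646²/12 = 0.1210 kg·m²; I = I_cm + md² = 0.1210 + 3.48 × 0.3230² = 0.4841 kg·m².
T = 2π√(0.4841/(3.48 × 1.34 × 0.3230)) = 3.56 s.

3.56 s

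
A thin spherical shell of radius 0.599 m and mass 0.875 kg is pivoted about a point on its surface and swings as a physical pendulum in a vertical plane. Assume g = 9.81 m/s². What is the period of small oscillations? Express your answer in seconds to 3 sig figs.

2.00 s

I_cm = (2/3)mr² = 0.2093 kg·m². The pivot is at distance d = 0.599 m from the centre of mass.
By the parallel-axis theorem, I = I_cm + md² = 0.2093 + 0.3140 = 0.5233 kg·m².
T = 2π√(I/(mgd)) = 2π√(0.5233/(0.875 × 9.81 × 0.599)) = 2.00 s.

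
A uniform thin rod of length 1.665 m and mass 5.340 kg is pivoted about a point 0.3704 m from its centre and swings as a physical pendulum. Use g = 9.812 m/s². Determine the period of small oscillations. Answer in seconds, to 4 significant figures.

2.000 s

For a physical pendulum T = 2π√(I/(mgd)), with d = 0.37040 m from pivot to centre of mass.
I_cm = mL²/12 = 5.340 × 1.665²/12 = 1.2336 kg·m²; I = I_cm + md² = 1.2336 + 5.340 × 0.37040² = 1.9663 kg·m².
T = 2π√(1.9663/(5.340 × 9.812 × 0.37040)) = 2.000 s.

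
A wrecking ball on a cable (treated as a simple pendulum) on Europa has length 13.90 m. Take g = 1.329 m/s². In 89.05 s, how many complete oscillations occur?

4

T = 2π√(L/g) = 2π√(13.90/1.329) = 20.320 s.
Number of complete oscillations = ⌊89.05/20.320⌋ = ⌊4.3824⌋ = 4.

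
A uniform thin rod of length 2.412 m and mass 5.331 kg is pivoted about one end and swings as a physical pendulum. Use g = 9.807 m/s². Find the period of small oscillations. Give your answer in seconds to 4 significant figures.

For a physical pendulum T = 2π√(I/(mgd)), with d = 1.2060 m from pivot to centre of mass.
I_cm = mL²/12 = 5.331 × 2.412²/12 = 2.5845 kg·m²; I = I_cm + md² = 2.5845 + 5.331 × 1.2060² = 10.338 kg·m².
T = 2π√(10.338/(5.331 × 9.807 × 1.2060)) = 2.544 s.

2.544 s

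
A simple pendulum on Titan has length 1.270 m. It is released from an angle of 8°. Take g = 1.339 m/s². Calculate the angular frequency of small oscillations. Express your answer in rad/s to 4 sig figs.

ω = √(g/L) = √(1.339/1.270) = 1.027 rad/s.

1.027 rad/s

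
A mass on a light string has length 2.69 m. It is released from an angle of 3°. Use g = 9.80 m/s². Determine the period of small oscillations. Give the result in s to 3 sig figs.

T = 2π√(L/g) = 2π√(2.69/9.80) = 2π × 0.5239 = 3.29 s.

3.29 s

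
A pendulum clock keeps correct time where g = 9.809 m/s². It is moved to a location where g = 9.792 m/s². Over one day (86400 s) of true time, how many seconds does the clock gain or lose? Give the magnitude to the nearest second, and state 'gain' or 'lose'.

lose 75 s

The clock's period scales as T ∝ 1/√g, so T'/T = √(9.809/9.792) = 1.00087.
In 86400 s of true time the clock registers 86400/1.00087 = 86325.1 s, so it loses 75 s.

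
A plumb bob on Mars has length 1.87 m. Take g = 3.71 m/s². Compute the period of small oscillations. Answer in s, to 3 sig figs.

4.46 s

T = 2π√(L/g) = 2π√(1.87/3.71) = 2π × 0.7100 = 4.46 s.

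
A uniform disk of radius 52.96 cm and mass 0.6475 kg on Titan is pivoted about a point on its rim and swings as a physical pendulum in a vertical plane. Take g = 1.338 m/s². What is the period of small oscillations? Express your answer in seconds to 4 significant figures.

4.841 s

I_cm = ½mr² = 0.090804 kg·m². The pivot is at distance d = 0.5296 m from the centre of mass.
By the parallel-axis theorem, I = I_cm + md² = 0.090804 + 0.18161 = 0.27241 kg·m².
T = 2π√(I/(mgd)) = 2π√(0.27241/(0.6475 × 1.338 × 0.5296)) = 4.841 s.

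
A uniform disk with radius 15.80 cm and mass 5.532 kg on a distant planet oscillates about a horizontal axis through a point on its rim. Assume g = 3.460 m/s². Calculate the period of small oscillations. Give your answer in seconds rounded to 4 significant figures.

I_cm = ½mr² = 0.069050 kg·m². The pivot is at distance d = 0.1580 m from the centre of mass.
By the parallel-axis theorem, I = I_cm + md² = 0.069050 + 0.13810 = 0.20715 kg·m².
T = 2π√(I/(mgd)) = 2π√(0.20715/(5.532 × 3.460 × 0.1580)) = 1.644 s.

1.644 s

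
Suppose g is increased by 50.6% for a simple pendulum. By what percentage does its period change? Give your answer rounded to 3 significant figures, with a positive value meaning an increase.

T ∝ 1/√g, so T'/T = 1/√(1.506) = 0.8149.
Percentage change in T = (0.8149 − 1) × 100% = -18.5%.

-18.5%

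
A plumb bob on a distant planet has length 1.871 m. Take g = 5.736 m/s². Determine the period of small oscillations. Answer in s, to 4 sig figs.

T = 2π√(L/g) = 2π√(1.871/5.736) = 2π × 0.57113 = 3.588 s.

3.588 s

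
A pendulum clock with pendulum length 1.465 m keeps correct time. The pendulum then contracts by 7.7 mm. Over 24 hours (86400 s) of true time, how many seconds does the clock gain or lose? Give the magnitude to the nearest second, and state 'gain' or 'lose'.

T ∝ √L, so T'/T = √(1.45730/1.465) = 0.997369.
In 86400 s of true time the clock registers 86400/0.997369 = 86628.0 s, so it gains 228 s.

gain 228 s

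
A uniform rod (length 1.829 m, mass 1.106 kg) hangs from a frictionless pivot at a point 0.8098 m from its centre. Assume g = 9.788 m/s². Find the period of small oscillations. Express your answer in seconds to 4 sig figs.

2.157 s

For a physical pendulum T = 2π√(I/(mgd)), with d = 0.80980 m from pivot to centre of mass.
I_cm = mL²/12 = 1.106 × 1.829²/12 = 0.30832 kg·m²; I = I_cm + md² = 0.30832 + 1.106 × 0.80980² = 1.0336 kg·m².
T = 2π√(1.0336/(1.106 × 9.788 × 0.80980)) = 2.157 s.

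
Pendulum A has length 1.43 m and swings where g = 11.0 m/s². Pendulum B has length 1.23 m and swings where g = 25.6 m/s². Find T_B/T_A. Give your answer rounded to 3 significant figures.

0.608

T = 2π√(L/g), so T_B/T_A = √((L_B/g_B)/(L_A/g_A)) = √((1.23/25.6)/(1.43/11.0)) = 0.608.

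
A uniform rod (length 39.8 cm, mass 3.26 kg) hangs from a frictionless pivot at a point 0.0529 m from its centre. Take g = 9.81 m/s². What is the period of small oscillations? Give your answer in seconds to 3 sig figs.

For a physical pendulum T = 2π√(I/(mgd)), with d = 0.05290 m from pivot to centre of mass.
I_cm = mL²/12 = 3.26 × 0.398²/12 = 0.04303 kg·m²; I = I_cm + md² = 0.04303 + 3.26 × 0.05290² = 0.05216 kg·m².
T = 2π√(0.05216/(3.26 × 9.81 × 0.05290)) = 1.10 s.

1.10 s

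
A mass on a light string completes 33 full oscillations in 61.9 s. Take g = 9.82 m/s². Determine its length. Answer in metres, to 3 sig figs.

T = 61.9/33 = 1.876 s.
From T = 2π√(L/g), L = gT²/(4π²) = 9.82 × 1.876²/(4π²) = 0.875 m.

0.875 m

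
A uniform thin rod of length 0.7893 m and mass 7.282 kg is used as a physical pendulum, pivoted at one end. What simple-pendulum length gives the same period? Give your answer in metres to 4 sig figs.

The equivalent simple-pendulum length is L_eq = I/(md), where I is about the pivot and d = 0.39465 m.
I_cm = (1/12)mL² = 0.37805 kg·m², so I = I_cm + md² = 0.37805 + 1.1342 = 1.5122 kg·m².
L_eq = 1.5122/(7.282 × 0.39465) = 0.5262 m.

0.5262 m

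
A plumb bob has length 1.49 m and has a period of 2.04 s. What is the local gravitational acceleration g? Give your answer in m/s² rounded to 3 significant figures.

From T = 2π√(L/g), g = 4π²L/T² = 4π² × 1.49/2.040² = 14.1 m/s².

14.1 m/s²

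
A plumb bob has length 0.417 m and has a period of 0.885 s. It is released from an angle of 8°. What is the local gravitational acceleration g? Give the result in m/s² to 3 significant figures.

From T = 2π√(L/g), g = 4π²L/T² = 4π² × 0.417/0.8850² = 21.0 m/s².

21.0 m/s²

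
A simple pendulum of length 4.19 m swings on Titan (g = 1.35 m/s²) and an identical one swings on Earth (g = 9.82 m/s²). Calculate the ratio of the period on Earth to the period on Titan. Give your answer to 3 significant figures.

0.371

T ∝ 1/√g, so T₂/T₁ = √(g₁/g₂) = √(1.35/9.82) = 0.371.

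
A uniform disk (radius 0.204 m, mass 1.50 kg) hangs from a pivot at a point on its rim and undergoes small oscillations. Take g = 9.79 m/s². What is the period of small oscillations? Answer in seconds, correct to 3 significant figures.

I_cm = ½mr² = 0.03121 kg·m². The pivot is at distance d = 0.204 m from the centre of mass.
By the parallel-axis theorem, I = I_cm + md² = 0.03121 + 0.06242 = 0.09364 kg·m².
T = 2π√(I/(mgd)) = 2π√(0.09364/(1.50 × 9.79 × 0.204)) = 1.11 s.

1.11 s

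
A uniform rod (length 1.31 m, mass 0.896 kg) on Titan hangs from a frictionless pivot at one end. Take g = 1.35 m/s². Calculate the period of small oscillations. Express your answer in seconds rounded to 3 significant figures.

For a physical pendulum T = 2π√(I/(mgd)), with d = 0.6550 m from pivot to centre of mass.
I_cm = mL²/12 = 0.896 × 1.31²/12 = 0.1281 kg·m²; I = I_cm + md² = 0.1281 + 0.896 × 0.6550² = 0.5125 kg·m².
T = 2π√(0.5125/(0.896 × 1.35 × 0.6550)) = 5.05 s.

5.05 s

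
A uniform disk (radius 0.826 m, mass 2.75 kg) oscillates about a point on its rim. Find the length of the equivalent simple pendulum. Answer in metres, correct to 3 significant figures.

The equivalent simple-pendulum length is L_eq = I/(md), where I is about the pivot and d = 0.8260 m.
I_cm = ½mR² = 0.9381 kg·m², so I = I_cm + md² = 0.9381 + 1.876 = 2.814 kg·m².
L_eq = 2.814/(2.75 × 0.8260) = 1.24 m.

1.24 m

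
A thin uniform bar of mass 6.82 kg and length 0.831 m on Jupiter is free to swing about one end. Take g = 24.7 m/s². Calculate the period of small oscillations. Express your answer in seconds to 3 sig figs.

For a physical pendulum T = 2π√(I/(mgd)), with d = 0.4155 m from pivot to centre of mass.
I_cm = mL²/12 = 6.82 × 0.831²/12 = 0.3925 kg·m²; I = I_cm + md² = 0.3925 + 6.82 × 0.4155² = 1.570 kg·m².
T = 2π√(1.570/(6.82 × 24.7 × 0.4155)) = 0.941 s.

0.941 s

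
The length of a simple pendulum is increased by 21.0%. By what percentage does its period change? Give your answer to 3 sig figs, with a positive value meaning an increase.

T ∝ √L, so T'/T = √(1.210) = 1.100.
Percentage change in T = (1.100 − 1) × 100% = 10.0%.

10.0%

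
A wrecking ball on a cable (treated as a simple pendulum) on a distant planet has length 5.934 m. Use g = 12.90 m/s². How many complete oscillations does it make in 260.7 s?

T = 2π√(L/g) = 2π√(5.934/12.90) = 4.2615 s.
Number of complete oscillations = ⌊260.7/4.2615⌋ = ⌊61.176⌋ = 61.

61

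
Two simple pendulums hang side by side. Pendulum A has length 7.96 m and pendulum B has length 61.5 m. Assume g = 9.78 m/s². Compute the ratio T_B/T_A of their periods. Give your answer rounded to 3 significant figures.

T ∝ √L, so T_B/T_A = √(L_B/L_A) = √(61.5/7.96) = 2.78.

2.78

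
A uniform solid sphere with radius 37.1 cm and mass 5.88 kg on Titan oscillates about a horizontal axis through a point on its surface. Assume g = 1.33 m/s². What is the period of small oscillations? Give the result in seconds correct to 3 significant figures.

I_cm = (2/5)mr² = 0.3237 kg·m². The pivot is at distance d = 0.371 m from the centre of mass.
By the parallel-axis theorem, I = I_cm + md² = 0.3237 + 0.8093 = 1.133 kg·m².
T = 2π√(I/(mgd)) = 2π√(1.133/(5.88 × 1.33 × 0.371)) = 3.93 s.

3.93 s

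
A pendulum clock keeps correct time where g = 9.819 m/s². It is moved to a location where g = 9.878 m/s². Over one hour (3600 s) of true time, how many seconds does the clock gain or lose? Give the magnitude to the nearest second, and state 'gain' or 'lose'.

The clock's period scales as T ∝ 1/√g, so T'/T = √(9.819/9.878) = 0.997009.
In 3600 s of true time the clock registers 3600/0.997009 = 3610.8 s, so it gains 11 s.

gain 11 s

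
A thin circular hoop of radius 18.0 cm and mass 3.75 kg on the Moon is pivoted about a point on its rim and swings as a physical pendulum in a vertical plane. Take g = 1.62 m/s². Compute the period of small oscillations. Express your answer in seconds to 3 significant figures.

2.96 s

I_cm = mr² = 0.1215 kg·m². The pivot is at distance d = 0.180 m from the centre of mass.
By the parallel-axis theorem, I = I_cm + md² = 0.1215 + 0.1215 = 0.2430 kg·m².
T = 2π√(I/(mgd)) = 2π√(0.2430/(3.75 × 1.62 × 0.180)) = 2.96 s.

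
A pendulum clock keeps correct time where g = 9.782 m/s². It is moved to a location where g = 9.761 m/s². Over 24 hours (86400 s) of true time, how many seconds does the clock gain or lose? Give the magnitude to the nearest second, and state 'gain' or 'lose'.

lose 93 s

The clock's period scales as T ∝ 1/√g, so T'/T = √(9.782/9.761) = 1.00108.
In 86400 s of true time the clock registers 86400/1.00108 = 86307.2 s, so it loses 93 s.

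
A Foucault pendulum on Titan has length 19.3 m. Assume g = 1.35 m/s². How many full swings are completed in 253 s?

10

T = 2π√(L/g) = 2π√(19.3/1.35) = 23.76 s.
Number of complete oscillations = ⌊253/23.76⌋ = ⌊10.65⌋ = 10.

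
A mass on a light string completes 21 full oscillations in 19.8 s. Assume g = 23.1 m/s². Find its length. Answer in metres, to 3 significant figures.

T = 19.8/21 = 0.9429 s.
From T = 2π√(L/g), L = gT²/(4π²) = 23.1 × 0.9429²/(4π²) = 0.520 m.

0.520 m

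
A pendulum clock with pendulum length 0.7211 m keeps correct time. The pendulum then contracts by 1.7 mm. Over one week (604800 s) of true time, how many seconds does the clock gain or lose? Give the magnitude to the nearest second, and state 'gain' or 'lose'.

gain 714 s

T ∝ √L, so T'/T = √(0.71940/0.7211) = 0.998821.
In 604800 s of true time the clock registers 604800/0.998821 = 605514.2 s, so it gains 714 s.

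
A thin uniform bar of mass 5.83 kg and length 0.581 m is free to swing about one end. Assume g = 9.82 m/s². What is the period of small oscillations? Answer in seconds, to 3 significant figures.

For a physical pendulum T = 2π√(I/(mgd)), with d = 0.2905 m from pivot to centre of mass.
I_cm = mL²/12 = 5.83 × 0.581²/12 = 0.1640 kg·m²; I = I_cm + md² = 0.1640 + 5.83 × 0.2905² = 0.6560 kg·m².
T = 2π√(0.6560/(5.83 × 9.82 × 0.2905)) = 1.25 s.

1.25 s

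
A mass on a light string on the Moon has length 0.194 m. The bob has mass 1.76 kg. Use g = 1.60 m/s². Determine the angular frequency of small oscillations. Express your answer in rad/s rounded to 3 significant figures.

2.87 rad/s

ω = √(g/L) = √(1.60/0.194) = 2.87 rad/s.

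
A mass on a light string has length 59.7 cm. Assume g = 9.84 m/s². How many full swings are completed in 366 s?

236

T = 2π√(L/g) = 2π√(0.597/9.84) = 1.548 s.
Number of complete oscillations = ⌊366/1.548⌋ = ⌊236.5⌋ = 236.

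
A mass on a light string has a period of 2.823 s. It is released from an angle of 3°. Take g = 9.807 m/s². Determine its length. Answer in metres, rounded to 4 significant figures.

1.980 m

From T = 2π√(L/g), L = gT²/(4π²) = 9.807 × 2.8230²/(4π²) = 1.980 m.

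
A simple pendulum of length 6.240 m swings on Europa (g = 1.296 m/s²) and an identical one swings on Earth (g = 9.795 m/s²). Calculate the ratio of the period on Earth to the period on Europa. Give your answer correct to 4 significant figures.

T ∝ 1/√g, so T₂/T₁ = √(g₁/g₂) = √(1.296/9.795) = 0.3637.

0.3637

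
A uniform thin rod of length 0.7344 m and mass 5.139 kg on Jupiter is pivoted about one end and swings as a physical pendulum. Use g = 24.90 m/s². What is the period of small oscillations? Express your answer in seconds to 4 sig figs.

0.8811 s

For a physical pendulum T = 2π√(I/(mgd)), with d = 0.36720 m from pivot to centre of mass.
I_cm = mL²/12 = 5.139 × 0.7344²/12 = 0.23097 kg·m²; I = I_cm + md² = 0.23097 + 5.139 × 0.36720² = 0.92390 kg·m².
T = 2π√(0.92390/(5.139 × 24.90 × 0.36720)) = 0.8811 s.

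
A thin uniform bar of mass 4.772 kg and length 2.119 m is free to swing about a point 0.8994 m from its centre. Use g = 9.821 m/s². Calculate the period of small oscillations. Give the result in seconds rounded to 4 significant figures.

2.300 s

For a physical pendulum T = 2π√(I/(mgd)), with d = 0.89940 m from pivot to centre of mass.
I_cm = mL²/12 = 4.772 × 2.119²/12 = 1.7856 kg·m²; I = I_cm + md² = 1.7856 + 4.772 × 0.89940² = 5.6458 kg·m².
T = 2π√(5.6458/(4.772 × 9.821 × 0.89940)) = 2.300 s.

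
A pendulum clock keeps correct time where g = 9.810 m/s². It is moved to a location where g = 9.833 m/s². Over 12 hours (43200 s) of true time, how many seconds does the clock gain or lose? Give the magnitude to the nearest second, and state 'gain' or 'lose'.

gain 51 s

The clock's period scales as T ∝ 1/√g, so T'/T = √(9.810/9.833) = 0.998830.
In 43200 s of true time the clock registers 43200/0.998830 = 43250.6 s, so it gains 51 s.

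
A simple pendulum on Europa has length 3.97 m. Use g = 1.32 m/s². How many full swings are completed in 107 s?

9

T = 2π√(L/g) = 2π√(3.97/1.32) = 10.90 s.
Number of complete oscillations = ⌊107/10.90⌋ = ⌊9.820⌋ = 9.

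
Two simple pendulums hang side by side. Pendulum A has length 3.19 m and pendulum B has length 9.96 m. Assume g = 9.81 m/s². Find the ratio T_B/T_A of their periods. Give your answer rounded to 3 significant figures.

T ∝ √L, so T_B/T_A = √(L_B/L_A) = √(9.96/3.19) = 1.77.

1.77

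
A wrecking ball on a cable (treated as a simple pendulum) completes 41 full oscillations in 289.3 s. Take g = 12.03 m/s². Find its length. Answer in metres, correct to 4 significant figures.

15.17 m

T = 289.3/41 = 7.0561 s.
From T = 2π√(L/g), L = gT²/(4π²) = 12.03 × 7.0561²/(4π²) = 15.17 m.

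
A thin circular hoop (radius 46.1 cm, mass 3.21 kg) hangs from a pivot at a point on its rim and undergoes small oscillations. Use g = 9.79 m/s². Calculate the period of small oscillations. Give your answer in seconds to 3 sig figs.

1.93 s

I_cm = mr² = 0.6822 kg·m². The pivot is at distance d = 0.461 m from the centre of mass.
By the parallel-axis theorem, I = I_cm + md² = 0.6822 + 0.6822 = 1.364 kg·m².
T = 2π√(I/(mgd)) = 2π√(1.364/(3.21 × 9.79 × 0.461)) = 1.93 s.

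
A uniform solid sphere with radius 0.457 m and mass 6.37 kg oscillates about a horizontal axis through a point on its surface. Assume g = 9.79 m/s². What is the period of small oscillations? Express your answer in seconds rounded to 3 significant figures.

I_cm = (2/5)mr² = 0.5321 kg·m². The pivot is at distance d = 0.457 m from the centre of mass.
By the parallel-axis theorem, I = I_cm + md² = 0.5321 + 1.330 = 1.863 kg·m².
T = 2π√(I/(mgd)) = 2π√(1.863/(6.37 × 9.79 × 0.457)) = 1.61 s.

1.61 s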